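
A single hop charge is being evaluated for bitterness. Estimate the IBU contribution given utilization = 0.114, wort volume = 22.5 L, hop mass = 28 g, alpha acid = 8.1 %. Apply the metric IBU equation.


IBU = (α/100)·mass·U·1000 / V
IBU = (8.1/100)·28·0.114·1000 / 22.5

11.4912 IBU


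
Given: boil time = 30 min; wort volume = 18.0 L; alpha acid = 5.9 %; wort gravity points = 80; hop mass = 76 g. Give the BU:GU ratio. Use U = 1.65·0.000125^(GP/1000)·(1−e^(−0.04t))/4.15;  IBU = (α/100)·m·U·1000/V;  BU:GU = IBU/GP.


U = 1.65·0.000125^(80/1000)·(1−e^(−0.04·30))/4.15 = 0.1354
IBU = (5.9/100)·76·0.1354·1000/18.0 = 33.7239
BU:GU = 33.7239/80

0.4215


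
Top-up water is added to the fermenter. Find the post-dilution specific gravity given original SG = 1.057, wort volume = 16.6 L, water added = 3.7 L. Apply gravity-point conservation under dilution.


SG_new = 1 + (SG_old − 1)·V_old/(V_old + V_water)
pts = (1.057 − 1)·1000·16.6/(16.6 + 3.7) = 46.6108
SG_new = 1 + 46.6108/1000

1.0466


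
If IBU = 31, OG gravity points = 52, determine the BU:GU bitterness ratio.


BU:GU = IBU / OG_points
BU:GU = 31 / 52

0.5962


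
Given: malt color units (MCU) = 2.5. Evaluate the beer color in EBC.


SRM = 1.4922·MCU^0.6859;  EBC = SRM·1.97
SRM = 1.4922·2.5^0.6859 = 2.7975
EBC = 2.7975·1.97

5.5111 EBC


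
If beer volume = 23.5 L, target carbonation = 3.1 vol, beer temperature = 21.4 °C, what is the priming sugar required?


residual = 14.695·(0.01821 + 0.09011·e^(−0.04·T));  sugar = (target − residual)·4.0·V
residual = 14.695·(0.01821 + 0.09011·e^(−0.04·21.4)) = 0.8302
sugar = (3.1 − 0.8302)·4.0·23.5

213.3632 g


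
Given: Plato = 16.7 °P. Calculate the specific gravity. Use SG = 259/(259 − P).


SG = 259/(259 − 16.7)

1.0689


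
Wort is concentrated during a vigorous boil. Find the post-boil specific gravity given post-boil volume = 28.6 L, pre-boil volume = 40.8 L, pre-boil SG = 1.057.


SG_post = 1 + (SG_pre − 1)·V_pre/V_post
pts_pre = (1.057 − 1)·1000 = 57.0000
pts_post = 57.0000·40.8/28.6 = 81.3147
SG_post = 1 + 81.3147/1000

1.0813


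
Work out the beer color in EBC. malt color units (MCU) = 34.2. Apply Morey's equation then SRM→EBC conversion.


SRM = 1.4922·MCU^0.6859;  EBC = SRM·1.97
SRM = 1.4922·34.2^0.6859 = 16.8273
EBC = 16.8273·1.97

33.1499 EBC


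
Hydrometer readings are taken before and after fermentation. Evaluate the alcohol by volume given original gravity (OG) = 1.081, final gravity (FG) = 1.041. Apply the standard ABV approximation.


ABV = (OG − FG) · 131.25
ABV = (1.081 − 1.041) · 131.25

5.2500 % ABV


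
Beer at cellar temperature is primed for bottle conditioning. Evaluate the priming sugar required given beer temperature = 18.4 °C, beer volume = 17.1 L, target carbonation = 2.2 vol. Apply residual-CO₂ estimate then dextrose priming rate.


residual = 14.695·(0.01821 + 0.09011·e^(−0.04·T));  sugar = (target − residual)·4.0·V
residual = 14.695·(0.01821 + 0.09011·e^(−0.04·18.4)) = 0.9019
sugar = (2.2 − 0.9019)·4.0·17.1

88.7896 g


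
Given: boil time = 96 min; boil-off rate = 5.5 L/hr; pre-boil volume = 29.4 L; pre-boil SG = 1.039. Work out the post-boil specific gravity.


V_post = V_pre − rate·(t/60);  SG_post = 1 + (SG_pre−1)·V_pre/V_post
V_post = 29.4 − 5.5·(96/60) = 20.6000
SG_post = 1 + (1.039 − 1)·29.4/20.6000

1.0557


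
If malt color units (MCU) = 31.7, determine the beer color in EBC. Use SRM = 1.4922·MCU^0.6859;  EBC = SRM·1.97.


SRM = 1.4922·31.7^0.6859 = 15.9736
EBC = 15.9736·1.97

31.4680 EBC


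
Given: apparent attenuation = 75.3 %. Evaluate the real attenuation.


RA = AA · 0.8192
RA = 75.3 · 0.8192

61.6858 %


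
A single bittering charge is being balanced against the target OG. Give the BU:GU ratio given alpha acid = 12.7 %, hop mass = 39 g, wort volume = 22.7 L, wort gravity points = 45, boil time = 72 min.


U = 1.65·0.000125^(GP/1000)·(1−e^(−0.04t))/4.15;  IBU = (α/100)·m·U·1000/V;  BU:GU = IBU/GP
U = 1.65·0.000125^(45/1000)·(1−e^(−0.04·72))/4.15 = 0.2504
IBU = (12.7/100)·39·0.2504·1000/22.7 = 54.6449
BU:GU = 54.6449/45

1.2143


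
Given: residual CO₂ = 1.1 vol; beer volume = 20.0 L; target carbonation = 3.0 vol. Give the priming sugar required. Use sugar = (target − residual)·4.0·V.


sugar = (3.0 − 1.1)·4.0·20.0

152.0000 g


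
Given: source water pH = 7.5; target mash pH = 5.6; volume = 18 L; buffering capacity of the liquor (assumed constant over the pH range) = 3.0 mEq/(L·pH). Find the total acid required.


acid = buffering capacity · (pH_source − pH_target) · V
acid = 3.0 · (7.5 − 5.6) · 18

102.6000 mEq


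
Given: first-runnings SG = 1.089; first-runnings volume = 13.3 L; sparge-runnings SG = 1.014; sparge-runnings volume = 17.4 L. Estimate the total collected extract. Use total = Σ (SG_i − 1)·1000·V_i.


first = (1.089 − 1)·1000·13.3 = 1183.7000
sparge = (1.014 − 1)·1000·17.4 = 243.6000
total = 1183.7000 + 243.6000

1427.3000 gravity·L


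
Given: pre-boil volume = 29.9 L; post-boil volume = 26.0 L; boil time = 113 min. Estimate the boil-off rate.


rate = (V_pre − V_post) / (t_min/60)
rate = (29.9 − 26.0) / (113/60)

2.0708 L/hr


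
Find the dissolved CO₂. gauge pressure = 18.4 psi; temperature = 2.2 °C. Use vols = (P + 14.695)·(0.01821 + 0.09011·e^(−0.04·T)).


vols = (18.4 + 14.695)·(0.01821 + 0.09011·e^(−0.04·2.2))

3.3336 volumes


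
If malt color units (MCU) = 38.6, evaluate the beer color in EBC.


SRM = 1.4922·MCU^0.6859;  EBC = SRM·1.97
SRM = 1.4922·38.6^0.6859 = 18.2838
EBC = 18.2838·1.97

36.0192 EBC


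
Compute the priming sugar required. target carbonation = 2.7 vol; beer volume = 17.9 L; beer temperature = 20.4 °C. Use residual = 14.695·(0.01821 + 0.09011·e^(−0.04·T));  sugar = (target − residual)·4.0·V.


residual = 14.695·(0.01821 + 0.09011·e^(−0.04·20.4)) = 0.8531
sugar = (2.7 − 0.8531)·4.0·17.9

132.2353 g


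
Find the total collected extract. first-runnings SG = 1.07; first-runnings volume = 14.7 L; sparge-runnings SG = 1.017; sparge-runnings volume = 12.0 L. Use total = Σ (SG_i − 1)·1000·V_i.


first = (1.07 − 1)·1000·14.7 = 1029.0000
sparge = (1.017 − 1)·1000·12.0 = 204.0000
total = 1029.0000 + 204.0000

1233.0000 gravity·L


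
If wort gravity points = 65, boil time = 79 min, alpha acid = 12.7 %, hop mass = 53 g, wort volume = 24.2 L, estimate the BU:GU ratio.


U = 1.65·0.000125^(GP/1000)·(1−e^(−0.04t))/4.15;  IBU = (α/100)·m·U·1000/V;  BU:GU = IBU/GP
U = 1.65·0.000125^(65/1000)·(1−e^(−0.04·79))/4.15 = 0.2123
IBU = (12.7/100)·53·0.2123·1000/24.2 = 59.0434
BU:GU = 59.0434/65

0.9084


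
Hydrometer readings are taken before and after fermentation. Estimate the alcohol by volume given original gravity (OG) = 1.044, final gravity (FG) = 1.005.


ABV = (OG − FG) · 131.25
ABV = (1.044 − 1.005) · 131.25

5.1188 % ABV


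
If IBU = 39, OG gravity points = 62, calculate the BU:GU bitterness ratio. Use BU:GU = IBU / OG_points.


BU:GU = 39 / 62

0.6290


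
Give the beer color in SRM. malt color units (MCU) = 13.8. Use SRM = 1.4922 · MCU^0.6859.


SRM = 1.4922 · 13.8^0.6859

9.0296 SRM


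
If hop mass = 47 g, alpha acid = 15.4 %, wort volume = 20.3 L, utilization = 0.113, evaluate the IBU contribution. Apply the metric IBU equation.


IBU = (α/100)·mass·U·1000 / V
IBU = (15.4/100)·47·0.113·1000 / 20.3

40.2903 IBU


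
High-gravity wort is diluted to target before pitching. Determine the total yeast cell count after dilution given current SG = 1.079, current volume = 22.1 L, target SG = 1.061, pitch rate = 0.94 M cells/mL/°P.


V_w = V·((SG_c−1)/(SG_t−1)−1);  °P = 259 − 259/SG_t;  cells = rate·(V+V_w)·°P
V_w = 22.1·((1.079−1)/(1.061−1)−1) = 6.5213
V_final = 22.1 + 6.5213 = 28.6213
°P = 259 − 259/1.061 = 14.8907
cells = 0.94·28.6213·14.8907

400.6191 billion cells


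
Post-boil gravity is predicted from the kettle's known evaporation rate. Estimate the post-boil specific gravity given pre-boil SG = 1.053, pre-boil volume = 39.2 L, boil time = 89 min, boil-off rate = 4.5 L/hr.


V_post = V_pre − rate·(t/60);  SG_post = 1 + (SG_pre−1)·V_pre/V_post
V_post = 39.2 − 4.5·(89/60) = 32.5250
SG_post = 1 + (1.053 − 1)·39.2/32.5250

1.0639


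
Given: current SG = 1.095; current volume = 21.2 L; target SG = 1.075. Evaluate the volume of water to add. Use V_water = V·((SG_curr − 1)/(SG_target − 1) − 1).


V_water = 21.2·((1.095 − 1)/(1.075 − 1) − 1)

5.6533 L


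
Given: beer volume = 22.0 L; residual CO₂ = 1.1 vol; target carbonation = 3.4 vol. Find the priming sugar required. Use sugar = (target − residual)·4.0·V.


sugar = (3.4 − 1.1)·4.0·22.0

202.4000 g


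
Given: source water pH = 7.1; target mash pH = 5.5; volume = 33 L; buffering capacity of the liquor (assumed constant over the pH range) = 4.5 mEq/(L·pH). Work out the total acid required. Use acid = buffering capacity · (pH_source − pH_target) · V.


acid = 4.5 · (7.1 − 5.5) · 33

237.6000 mEq


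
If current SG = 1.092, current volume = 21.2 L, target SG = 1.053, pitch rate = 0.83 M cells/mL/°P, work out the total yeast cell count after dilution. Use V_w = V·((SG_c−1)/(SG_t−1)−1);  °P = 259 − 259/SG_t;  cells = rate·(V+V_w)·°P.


V_w = 21.2·((1.092−1)/(1.053−1)−1) = 15.6000
V_final = 21.2 + 15.6000 = 36.8000
°P = 259 − 259/1.053 = 13.0361
cells = 0.83·36.8000·13.0361

398.1743 billion cells


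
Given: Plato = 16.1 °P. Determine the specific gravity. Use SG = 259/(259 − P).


SG = 259/(259 − 16.1)

1.0663


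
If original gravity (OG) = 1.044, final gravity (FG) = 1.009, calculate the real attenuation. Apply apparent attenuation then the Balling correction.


AA = (OG−FG)/(OG−1)·100;  RA = AA·0.8192
AA = (1.044 − 1.009)/(1.044 − 1)·100 = 79.5455
RA = 79.5455·0.8192

65.1636 %


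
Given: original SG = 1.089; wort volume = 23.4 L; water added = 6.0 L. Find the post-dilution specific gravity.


SG_new = 1 + (SG_old − 1)·V_old/(V_old + V_water)
pts = (1.089 − 1)·1000·23.4/(23.4 + 6.0) = 70.8367
SG_new = 1 + 70.8367/1000

1.0708


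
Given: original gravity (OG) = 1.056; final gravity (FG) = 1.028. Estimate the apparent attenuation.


AA = (OG − FG)/(OG − 1) · 100
AA = (1.056 − 1.028)/(1.056 − 1) · 100

50.0000 %


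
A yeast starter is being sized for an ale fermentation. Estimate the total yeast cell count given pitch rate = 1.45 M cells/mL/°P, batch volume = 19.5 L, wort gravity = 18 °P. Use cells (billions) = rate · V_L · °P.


cells = 1.45 · 19.5 · 18

508.9500 billion cells


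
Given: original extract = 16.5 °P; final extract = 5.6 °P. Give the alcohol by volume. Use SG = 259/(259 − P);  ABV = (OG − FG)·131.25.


OG = 259/(259 − 16.5) = 1.0680
FG = 259/(259 − 5.6) = 1.0221
ABV = (1.0680 − 1.0221)·131.25

6.0299 % ABV


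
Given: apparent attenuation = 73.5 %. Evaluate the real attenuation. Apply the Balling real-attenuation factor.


RA = AA · 0.8192
RA = 73.5 · 0.8192

60.2112 %


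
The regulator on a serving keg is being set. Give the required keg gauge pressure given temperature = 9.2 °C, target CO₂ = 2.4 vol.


psi = vols/(0.01821 + 0.09011·e^(−0.04·T)) − 14.695
psi = 2.4/(0.01821 + 0.09011·e^(−0.04·9.2)) − 14.695

15.0903 psi


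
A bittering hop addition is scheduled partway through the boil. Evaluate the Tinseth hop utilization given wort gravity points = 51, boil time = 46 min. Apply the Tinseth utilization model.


U = 1.65·0.000125^(GP/1000) · (1 − e^(−0.04·t))/4.15
bigness = 1.65·0.000125^(51/1000) = 1.0433
boil_factor = (1 − e^(−0.04·46))/4.15 = 0.2027
U = 1.0433 · 0.2027

0.2115


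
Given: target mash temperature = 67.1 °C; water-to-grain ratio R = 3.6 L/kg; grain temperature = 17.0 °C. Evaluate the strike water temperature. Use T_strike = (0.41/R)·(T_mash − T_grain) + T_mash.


T_strike = (0.41/3.6)·(67.1 − 17.0) + 67.1

72.8058 °C


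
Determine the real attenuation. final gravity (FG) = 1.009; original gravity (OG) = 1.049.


AA = (OG−FG)/(OG−1)·100;  RA = AA·0.8192
AA = (1.049 − 1.009)/(1.049 − 1)·100 = 81.6327
RA = 81.6327·0.8192

66.8735 %


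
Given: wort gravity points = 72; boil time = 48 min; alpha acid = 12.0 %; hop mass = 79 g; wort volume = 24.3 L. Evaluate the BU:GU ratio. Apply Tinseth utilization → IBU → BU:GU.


U = 1.65·0.000125^(GP/1000)·(1−e^(−0.04t))/4.15;  IBU = (α/100)·m·U·1000/V;  BU:GU = IBU/GP
U = 1.65·0.000125^(72/1000)·(1−e^(−0.04·48))/4.15 = 0.1776
IBU = (12.0/100)·79·0.1776·1000/24.3 = 69.3050
BU:GU = 69.3050/72

0.9626


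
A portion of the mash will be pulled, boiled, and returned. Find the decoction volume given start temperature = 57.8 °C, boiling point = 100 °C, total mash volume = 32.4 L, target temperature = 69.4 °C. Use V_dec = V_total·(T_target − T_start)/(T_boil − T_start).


V_dec = 32.4·(69.4 − 57.8)/(100 − 57.8)

8.9062 L


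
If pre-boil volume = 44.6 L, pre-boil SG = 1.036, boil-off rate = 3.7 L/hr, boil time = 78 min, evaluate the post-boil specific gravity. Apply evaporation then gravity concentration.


V_post = V_pre − rate·(t/60);  SG_post = 1 + (SG_pre−1)·V_pre/V_post
V_post = 44.6 − 3.7·(78/60) = 39.7900
SG_post = 1 + (1.036 − 1)·44.6/39.7900

1.0404


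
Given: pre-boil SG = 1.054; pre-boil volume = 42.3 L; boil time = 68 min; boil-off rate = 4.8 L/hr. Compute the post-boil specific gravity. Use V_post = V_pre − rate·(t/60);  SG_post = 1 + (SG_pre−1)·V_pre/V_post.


V_post = 42.3 − 4.8·(68/60) = 36.8600
SG_post = 1 + (1.054 − 1)·42.3/36.8600

1.0620


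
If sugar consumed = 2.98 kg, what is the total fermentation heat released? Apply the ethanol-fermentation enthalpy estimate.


Q = m_sugar · 590 kJ/kg
Q = 2.98 · 590

1758.2000 kJ


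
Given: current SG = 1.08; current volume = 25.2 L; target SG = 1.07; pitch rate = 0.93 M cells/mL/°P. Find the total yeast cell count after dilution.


V_w = V·((SG_c−1)/(SG_t−1)−1);  °P = 259 − 259/SG_t;  cells = rate·(V+V_w)·°P
V_w = 25.2·((1.08−1)/(1.07−1)−1) = 3.6000
V_final = 25.2 + 3.6000 = 28.8000
°P = 259 − 259/1.07 = 16.9439
cells = 0.93·28.8000·16.9439

453.8261 billion cells


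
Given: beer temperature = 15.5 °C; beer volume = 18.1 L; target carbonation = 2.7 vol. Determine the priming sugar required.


residual = 14.695·(0.01821 + 0.09011·e^(−0.04·T));  sugar = (target − residual)·4.0·V
residual = 14.695·(0.01821 + 0.09011·e^(−0.04·15.5)) = 0.9799
sugar = (2.7 − 0.9799)·4.0·18.1

124.5335 g


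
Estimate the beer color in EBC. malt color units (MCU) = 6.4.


SRM = 1.4922·MCU^0.6859;  EBC = SRM·1.97
SRM = 1.4922·6.4^0.6859 = 5.3307
EBC = 5.3307·1.97

10.5015 EBC


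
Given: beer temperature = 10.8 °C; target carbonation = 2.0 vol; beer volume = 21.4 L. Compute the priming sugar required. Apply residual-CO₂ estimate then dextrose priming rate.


residual = 14.695·(0.01821 + 0.09011·e^(−0.04·T));  sugar = (target − residual)·4.0·V
residual = 14.695·(0.01821 + 0.09011·e^(−0.04·10.8)) = 1.1273
sugar = (2.0 − 1.1273)·4.0·21.4

74.7068 g


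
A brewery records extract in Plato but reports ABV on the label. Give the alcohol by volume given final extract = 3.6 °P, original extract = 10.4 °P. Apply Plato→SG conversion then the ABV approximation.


SG = 259/(259 − P);  ABV = (OG − FG)·131.25
OG = 259/(259 − 10.4) = 1.0418
FG = 259/(259 − 3.6) = 1.0141
ABV = (1.0418 − 1.0141)·131.25

3.6407 % ABV


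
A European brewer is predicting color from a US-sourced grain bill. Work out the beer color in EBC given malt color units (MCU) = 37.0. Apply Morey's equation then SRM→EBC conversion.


SRM = 1.4922·MCU^0.6859;  EBC = SRM·1.97
SRM = 1.4922·37.0^0.6859 = 17.7606
EBC = 17.7606·1.97

34.9883 EBC


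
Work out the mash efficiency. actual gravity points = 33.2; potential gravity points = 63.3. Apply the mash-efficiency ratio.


efficiency = actual / potential × 100
efficiency = 33.2 / 63.3 × 100

52.4487 %


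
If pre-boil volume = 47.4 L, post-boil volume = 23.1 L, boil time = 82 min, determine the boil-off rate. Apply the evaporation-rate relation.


rate = (V_pre − V_post) / (t_min/60)
rate = (47.4 − 23.1) / (82/60)

17.7805 L/hr


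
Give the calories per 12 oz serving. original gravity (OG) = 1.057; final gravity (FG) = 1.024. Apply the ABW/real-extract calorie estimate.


ABW = (OG−FG)·131.25·0.79/FG;  °P = 259 − 259/SG (for OG→OE and FG→AE);  RE = 0.1808·OE + 0.8192·AE;  Cal = (6.9·ABW + 4·(RE−0.1))·FG·3.55
ABW = (1.057 − 1.024)·131.25·0.79/1.024 = 3.3415
OE = 259 − 259/1.057 = 13.9669 °P
AE = 259 − 259/1.024 = 6.0703 °P
RE = 0.1808·13.9669 + 0.8192·6.0703 = 7.4980 °P
Cal = (6.9·3.3415 + 4·(7.4980−0.1))·1.024·3.55

191.3873 kcal


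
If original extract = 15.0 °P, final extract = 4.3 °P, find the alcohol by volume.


SG = 259/(259 − P);  ABV = (OG − FG)·131.25
OG = 259/(259 − 15.0) = 1.0615
FG = 259/(259 − 4.3) = 1.0169
ABV = (1.0615 − 1.0169)·131.25

5.8528 % ABV


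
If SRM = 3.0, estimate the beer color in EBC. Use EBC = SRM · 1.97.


EBC = 3.0 · 1.97

5.9100 EBC


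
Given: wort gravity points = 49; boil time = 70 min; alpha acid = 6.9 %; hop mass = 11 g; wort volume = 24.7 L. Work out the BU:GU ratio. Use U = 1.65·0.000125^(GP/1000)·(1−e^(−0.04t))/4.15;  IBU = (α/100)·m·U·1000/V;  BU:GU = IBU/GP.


U = 1.65·0.000125^(49/1000)·(1−e^(−0.04·70))/4.15 = 0.2404
IBU = (6.9/100)·11·0.2404·1000/24.7 = 7.3872
BU:GU = 7.3872/49

0.1508


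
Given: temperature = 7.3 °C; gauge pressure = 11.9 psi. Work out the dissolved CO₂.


vols = (P + 14.695)·(0.01821 + 0.09011·e^(−0.04·T))
vols = (11.9 + 14.695)·(0.01821 + 0.09011·e^(−0.04·7.3))

2.2739 volumes


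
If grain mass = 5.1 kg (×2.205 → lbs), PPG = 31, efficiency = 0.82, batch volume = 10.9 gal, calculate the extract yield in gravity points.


points = lbs × PPG × eff / vol
lbs = 5.1 × 2.205 = 11.2455
points = 11.2455 × 31 × 0.82 / 10.9

26.2257 points


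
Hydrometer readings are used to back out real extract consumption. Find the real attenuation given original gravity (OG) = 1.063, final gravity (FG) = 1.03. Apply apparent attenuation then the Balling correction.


AA = (OG−FG)/(OG−1)·100;  RA = AA·0.8192
AA = (1.063 − 1.03)/(1.063 − 1)·100 = 52.3810
RA = 52.3810·0.8192

42.9105 %


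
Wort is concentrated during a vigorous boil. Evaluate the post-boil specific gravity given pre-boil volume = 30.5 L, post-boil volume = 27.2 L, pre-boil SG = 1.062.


SG_post = 1 + (SG_pre − 1)·V_pre/V_post
pts_pre = (1.062 − 1)·1000 = 62.0000
pts_post = 62.0000·30.5/27.2 = 69.5221
SG_post = 1 + 69.5221/1000

1.0695


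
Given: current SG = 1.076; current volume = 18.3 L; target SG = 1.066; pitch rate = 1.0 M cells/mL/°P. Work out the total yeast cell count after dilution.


V_w = V·((SG_c−1)/(SG_t−1)−1);  °P = 259 − 259/SG_t;  cells = rate·(V+V_w)·°P
V_w = 18.3·((1.076−1)/(1.066−1)−1) = 2.7727
V_final = 18.3 + 2.7727 = 21.0727
°P = 259 − 259/1.066 = 16.0356
cells = 1.0·21.0727·16.0356

337.9148 billion cells


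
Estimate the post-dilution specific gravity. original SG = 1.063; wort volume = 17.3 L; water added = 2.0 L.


SG_new = 1 + (SG_old − 1)·V_old/(V_old + V_water)
pts = (1.063 − 1)·1000·17.3/(17.3 + 2.0) = 56.4715
SG_new = 1 + 56.4715/1000

1.0565


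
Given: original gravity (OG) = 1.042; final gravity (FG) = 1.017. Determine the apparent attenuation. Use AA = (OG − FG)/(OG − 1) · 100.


AA = (1.042 − 1.017)/(1.042 − 1) · 100

59.5238 %


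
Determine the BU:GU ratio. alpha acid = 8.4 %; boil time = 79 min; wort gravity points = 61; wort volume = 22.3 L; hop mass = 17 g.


U = 1.65·0.000125^(GP/1000)·(1−e^(−0.04t))/4.15;  IBU = (α/100)·m·U·1000/V;  BU:GU = IBU/GP
U = 1.65·0.000125^(61/1000)·(1−e^(−0.04·79))/4.15 = 0.2200
IBU = (8.4/100)·17·0.2200·1000/22.3 = 14.0910
BU:GU = 14.0910/61

0.2310


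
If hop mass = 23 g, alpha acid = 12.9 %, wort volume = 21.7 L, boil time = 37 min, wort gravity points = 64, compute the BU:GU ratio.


U = 1.65·0.000125^(GP/1000)·(1−e^(−0.04t))/4.15;  IBU = (α/100)·m·U·1000/V;  BU:GU = IBU/GP
U = 1.65·0.000125^(64/1000)·(1−e^(−0.04·37))/4.15 = 0.1728
IBU = (12.9/100)·23·0.1728·1000/21.7 = 23.6220
BU:GU = 23.6220/64

0.3691


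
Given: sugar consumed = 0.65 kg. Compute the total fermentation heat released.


Q = m_sugar · 590 kJ/kg
Q = 0.65 · 590

383.5000 kJ


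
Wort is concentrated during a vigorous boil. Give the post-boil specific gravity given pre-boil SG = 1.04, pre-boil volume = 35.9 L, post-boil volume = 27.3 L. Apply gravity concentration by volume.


SG_post = 1 + (SG_pre − 1)·V_pre/V_post
pts_pre = (1.04 − 1)·1000 = 40.0000
pts_post = 40.0000·35.9/27.3 = 52.6007
SG_post = 1 + 52.6007/1000

1.0526


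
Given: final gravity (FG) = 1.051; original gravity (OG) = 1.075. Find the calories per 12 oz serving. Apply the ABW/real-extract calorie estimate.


ABW = (OG−FG)·131.25·0.79/FG;  °P = 259 − 259/SG (for OG→OE and FG→AE);  RE = 0.1808·OE + 0.8192·AE;  Cal = (6.9·ABW + 4·(RE−0.1))·FG·3.55
ABW = (1.075 − 1.051)·131.25·0.79/1.051 = 2.3677
OE = 259 − 259/1.075 = 18.0698 °P
AE = 259 − 259/1.051 = 12.5680 °P
RE = 0.1808·18.0698 + 0.8192·12.5680 = 13.5627 °P
Cal = (6.9·2.3677 + 4·(13.5627−0.1))·1.051·3.55

261.8765 kcal


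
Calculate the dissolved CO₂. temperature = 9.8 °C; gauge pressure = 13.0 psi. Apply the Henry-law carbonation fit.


vols = (P + 14.695)·(0.01821 + 0.09011·e^(−0.04·T))
vols = (13.0 + 14.695)·(0.01821 + 0.09011·e^(−0.04·9.8))

2.1906 volumes


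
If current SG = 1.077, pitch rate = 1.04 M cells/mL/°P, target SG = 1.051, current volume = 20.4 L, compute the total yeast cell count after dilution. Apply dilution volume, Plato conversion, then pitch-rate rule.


V_w = V·((SG_c−1)/(SG_t−1)−1);  °P = 259 − 259/SG_t;  cells = rate·(V+V_w)·°P
V_w = 20.4·((1.077−1)/(1.051−1)−1) = 10.4000
V_final = 20.4 + 10.4000 = 30.8000
°P = 259 − 259/1.051 = 12.5680
cells = 1.04·30.8000·12.5680

402.5792 billion cells


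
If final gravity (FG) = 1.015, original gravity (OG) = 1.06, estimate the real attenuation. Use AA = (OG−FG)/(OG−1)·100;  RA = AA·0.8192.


AA = (1.06 − 1.015)/(1.06 − 1)·100 = 75.0000
RA = 75.0000·0.8192

61.4400 %


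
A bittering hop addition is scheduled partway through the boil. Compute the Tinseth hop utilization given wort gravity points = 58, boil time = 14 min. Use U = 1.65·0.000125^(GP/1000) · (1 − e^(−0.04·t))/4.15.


bigness = 1.65·0.000125^(58/1000) = 0.9797
boil_factor = (1 − e^(−0.04·14))/4.15 = 0.1033
U = 0.9797 · 0.1033

0.1012


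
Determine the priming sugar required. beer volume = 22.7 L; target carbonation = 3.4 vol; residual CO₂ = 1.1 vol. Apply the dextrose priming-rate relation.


sugar = (target − residual)·4.0·V
sugar = (3.4 − 1.1)·4.0·22.7

208.8400 g


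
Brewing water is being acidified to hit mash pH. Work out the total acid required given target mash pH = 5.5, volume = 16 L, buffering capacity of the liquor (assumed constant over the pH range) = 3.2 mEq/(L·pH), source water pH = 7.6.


acid = buffering capacity · (pH_source − pH_target) · V
acid = 3.2 · (7.6 − 5.5) · 16

107.5200 mEq


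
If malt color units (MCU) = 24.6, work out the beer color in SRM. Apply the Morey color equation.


SRM = 1.4922 · MCU^0.6859
SRM = 1.4922 · 24.6^0.6859

13.4236 SRM


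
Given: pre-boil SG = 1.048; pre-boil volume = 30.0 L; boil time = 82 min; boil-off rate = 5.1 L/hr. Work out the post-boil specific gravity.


V_post = V_pre − rate·(t/60);  SG_post = 1 + (SG_pre−1)·V_pre/V_post
V_post = 30.0 − 5.1·(82/60) = 23.0300
SG_post = 1 + (1.048 − 1)·30.0/23.0300

1.0625


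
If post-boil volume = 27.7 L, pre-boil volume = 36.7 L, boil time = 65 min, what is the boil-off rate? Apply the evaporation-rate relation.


rate = (V_pre − V_post) / (t_min/60)
rate = (36.7 − 27.7) / (65/60)

8.3077 L/hr


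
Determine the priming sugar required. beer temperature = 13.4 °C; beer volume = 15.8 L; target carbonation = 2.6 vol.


residual = 14.695·(0.01821 + 0.09011·e^(−0.04·T));  sugar = (target − residual)·4.0·V
residual = 14.695·(0.01821 + 0.09011·e^(−0.04·13.4)) = 1.0423
sugar = (2.6 − 1.0423)·4.0·15.8

98.4438 g


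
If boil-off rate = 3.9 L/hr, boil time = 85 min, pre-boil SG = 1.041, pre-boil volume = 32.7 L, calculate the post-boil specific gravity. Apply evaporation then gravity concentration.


V_post = V_pre − rate·(t/60);  SG_post = 1 + (SG_pre−1)·V_pre/V_post
V_post = 32.7 − 3.9·(85/60) = 27.1750
SG_post = 1 + (1.041 − 1)·32.7/27.1750

1.0493


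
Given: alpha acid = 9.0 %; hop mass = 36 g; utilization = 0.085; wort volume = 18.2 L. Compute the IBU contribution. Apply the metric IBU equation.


IBU = (α/100)·mass·U·1000 / V
IBU = (9.0/100)·36·0.085·1000 / 18.2

15.1319 IBU


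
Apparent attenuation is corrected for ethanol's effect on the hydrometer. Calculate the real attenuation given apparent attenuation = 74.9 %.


RA = AA · 0.8192
RA = 74.9 · 0.8192

61.3581 %


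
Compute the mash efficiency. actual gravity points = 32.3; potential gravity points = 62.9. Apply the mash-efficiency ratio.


efficiency = actual / potential × 100
efficiency = 32.3 / 62.9 × 100

51.3514 %


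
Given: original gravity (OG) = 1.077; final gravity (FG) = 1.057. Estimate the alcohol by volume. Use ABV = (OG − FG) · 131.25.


ABV = (1.077 − 1.057) · 131.25

2.6250 % ABV


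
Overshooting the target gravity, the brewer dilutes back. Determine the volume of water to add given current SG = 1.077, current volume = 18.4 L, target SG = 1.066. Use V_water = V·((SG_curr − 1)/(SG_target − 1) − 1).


V_water = 18.4·((1.077 − 1)/(1.066 − 1) − 1)

3.0667 L


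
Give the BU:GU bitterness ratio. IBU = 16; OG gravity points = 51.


BU:GU = IBU / OG_points
BU:GU = 16 / 51

0.3137


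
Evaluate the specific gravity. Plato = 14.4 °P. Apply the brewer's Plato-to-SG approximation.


SG = 259/(259 − P)
SG = 259/(259 − 14.4)

1.0589


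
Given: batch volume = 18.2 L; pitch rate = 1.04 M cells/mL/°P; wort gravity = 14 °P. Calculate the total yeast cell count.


cells (billions) = rate · V_L · °P
cells = 1.04 · 18.2 · 14

264.9920 billion cells


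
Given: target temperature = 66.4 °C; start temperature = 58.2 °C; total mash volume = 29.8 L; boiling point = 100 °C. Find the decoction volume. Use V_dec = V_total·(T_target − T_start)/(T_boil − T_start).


V_dec = 29.8·(66.4 − 58.2)/(100 − 58.2)

5.8459 L


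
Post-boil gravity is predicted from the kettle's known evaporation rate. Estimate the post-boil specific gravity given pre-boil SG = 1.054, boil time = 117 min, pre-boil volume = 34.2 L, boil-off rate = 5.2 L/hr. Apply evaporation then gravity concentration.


V_post = V_pre − rate·(t/60);  SG_post = 1 + (SG_pre−1)·V_pre/V_post
V_post = 34.2 − 5.2·(117/60) = 24.0600
SG_post = 1 + (1.054 − 1)·34.2/24.0600

1.0768


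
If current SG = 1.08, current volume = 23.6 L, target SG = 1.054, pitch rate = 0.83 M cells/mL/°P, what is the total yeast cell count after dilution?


V_w = V·((SG_c−1)/(SG_t−1)−1);  °P = 259 − 259/SG_t;  cells = rate·(V+V_w)·°P
V_w = 23.6·((1.08−1)/(1.054−1)−1) = 11.3630
V_final = 23.6 + 11.3630 = 34.9630
°P = 259 − 259/1.054 = 13.2694
cells = 0.83·34.9630·13.2694

385.0696 billion cells


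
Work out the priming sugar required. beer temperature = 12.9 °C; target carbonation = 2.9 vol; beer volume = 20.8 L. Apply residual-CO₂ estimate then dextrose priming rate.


residual = 14.695·(0.01821 + 0.09011·e^(−0.04·T));  sugar = (target − residual)·4.0·V
residual = 14.695·(0.01821 + 0.09011·e^(−0.04·12.9)) = 1.0580
sugar = (2.9 − 1.0580)·4.0·20.8

153.2548 g


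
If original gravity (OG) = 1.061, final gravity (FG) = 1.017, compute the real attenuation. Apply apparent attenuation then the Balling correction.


AA = (OG−FG)/(OG−1)·100;  RA = AA·0.8192
AA = (1.061 − 1.017)/(1.061 − 1)·100 = 72.1311
RA = 72.1311·0.8192

59.0898 %


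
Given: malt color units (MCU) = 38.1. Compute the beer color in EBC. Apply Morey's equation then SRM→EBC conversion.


SRM = 1.4922·MCU^0.6859;  EBC = SRM·1.97
SRM = 1.4922·38.1^0.6859 = 18.1211
EBC = 18.1211·1.97

35.6985 EBC


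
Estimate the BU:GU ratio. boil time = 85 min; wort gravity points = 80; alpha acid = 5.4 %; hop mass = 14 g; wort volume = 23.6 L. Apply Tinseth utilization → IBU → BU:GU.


U = 1.65·0.000125^(GP/1000)·(1−e^(−0.04t))/4.15;  IBU = (α/100)·m·U·1000/V;  BU:GU = IBU/GP
U = 1.65·0.000125^(80/1000)·(1−e^(−0.04·85))/4.15 = 0.1873
IBU = (5.4/100)·14·0.1873·1000/23.6 = 5.9987
BU:GU = 5.9987/80

0.0750


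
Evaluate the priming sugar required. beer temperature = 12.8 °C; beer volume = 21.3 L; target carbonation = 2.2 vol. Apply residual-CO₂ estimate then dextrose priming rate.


residual = 14.695·(0.01821 + 0.09011·e^(−0.04·T));  sugar = (target − residual)·4.0·V
residual = 14.695·(0.01821 + 0.09011·e^(−0.04·12.8)) = 1.0612
sugar = (2.2 − 1.0612)·4.0·21.3

97.0289 g


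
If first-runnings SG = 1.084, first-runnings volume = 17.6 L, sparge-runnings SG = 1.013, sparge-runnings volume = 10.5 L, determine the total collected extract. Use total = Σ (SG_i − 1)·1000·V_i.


first = (1.084 − 1)·1000·17.6 = 1478.4000
sparge = (1.013 − 1)·1000·10.5 = 136.5000
total = 1478.4000 + 136.5000

1614.9000 gravity·L


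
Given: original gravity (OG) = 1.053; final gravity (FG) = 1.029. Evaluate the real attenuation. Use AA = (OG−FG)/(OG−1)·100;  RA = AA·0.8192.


AA = (1.053 − 1.029)/(1.053 − 1)·100 = 45.2830
RA = 45.2830·0.8192

37.0958 %


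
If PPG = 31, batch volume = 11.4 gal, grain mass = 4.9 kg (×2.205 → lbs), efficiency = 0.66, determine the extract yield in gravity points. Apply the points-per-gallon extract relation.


points = lbs × PPG × eff / vol
lbs = 4.9 × 2.205 = 10.8045
points = 10.8045 × 31 × 0.66 / 11.4

19.3912 points


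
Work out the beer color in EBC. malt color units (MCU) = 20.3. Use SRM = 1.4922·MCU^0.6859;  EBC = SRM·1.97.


SRM = 1.4922·20.3^0.6859 = 11.7663
EBC = 11.7663·1.97

23.1795 EBC


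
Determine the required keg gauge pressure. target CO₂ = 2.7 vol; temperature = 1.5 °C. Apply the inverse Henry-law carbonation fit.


psi = vols/(0.01821 + 0.09011·e^(−0.04·T)) − 14.695
psi = 2.7/(0.01821 + 0.09011·e^(−0.04·1.5)) − 14.695

11.5002 psi


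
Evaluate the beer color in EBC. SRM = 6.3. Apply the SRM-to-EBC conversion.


EBC = SRM · 1.97
EBC = 6.3 · 1.97

12.4110 EBC


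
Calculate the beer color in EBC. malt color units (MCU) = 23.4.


SRM = 1.4922·MCU^0.6859;  EBC = SRM·1.97
SRM = 1.4922·23.4^0.6859 = 12.9710
EBC = 12.9710·1.97

25.5528 EBC


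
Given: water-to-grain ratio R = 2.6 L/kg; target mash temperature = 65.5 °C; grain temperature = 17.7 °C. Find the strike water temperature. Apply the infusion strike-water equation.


T_strike = (0.41/R)·(T_mash − T_grain) + T_mash
T_strike = (0.41/2.6)·(65.5 − 17.7) + 65.5

73.0377 °C


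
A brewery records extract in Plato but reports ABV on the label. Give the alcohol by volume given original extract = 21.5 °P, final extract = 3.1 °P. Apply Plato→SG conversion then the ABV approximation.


SG = 259/(259 − P);  ABV = (OG − FG)·131.25
OG = 259/(259 − 21.5) = 1.0905
FG = 259/(259 − 3.1) = 1.0121
ABV = (1.0905 − 1.0121)·131.25

10.2916 % ABV


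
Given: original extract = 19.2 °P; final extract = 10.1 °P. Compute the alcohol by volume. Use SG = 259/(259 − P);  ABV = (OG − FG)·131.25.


OG = 259/(259 − 19.2) = 1.0801
FG = 259/(259 − 10.1) = 1.0406
ABV = (1.0801 − 1.0406)·131.25

5.1828 % ABV


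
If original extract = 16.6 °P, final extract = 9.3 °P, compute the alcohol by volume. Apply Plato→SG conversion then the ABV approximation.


SG = 259/(259 − P);  ABV = (OG − FG)·131.25
OG = 259/(259 − 16.6) = 1.0685
FG = 259/(259 − 9.3) = 1.0372
ABV = (1.0685 − 1.0372)·131.25

4.0999 % ABV


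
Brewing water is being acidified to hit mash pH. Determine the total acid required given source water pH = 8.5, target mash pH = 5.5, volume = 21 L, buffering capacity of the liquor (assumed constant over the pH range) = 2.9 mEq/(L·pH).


acid = buffering capacity · (pH_source − pH_target) · V
acid = 2.9 · (8.5 − 5.5) · 21

182.7000 mEq


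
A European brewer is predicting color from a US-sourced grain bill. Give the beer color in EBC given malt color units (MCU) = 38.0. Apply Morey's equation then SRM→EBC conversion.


SRM = 1.4922·MCU^0.6859;  EBC = SRM·1.97
SRM = 1.4922·38.0^0.6859 = 18.0884
EBC = 18.0884·1.97

35.6342 EBC


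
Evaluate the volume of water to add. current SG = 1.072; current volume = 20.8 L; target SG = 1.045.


V_water = V·((SG_curr − 1)/(SG_target − 1) − 1)
V_water = 20.8·((1.072 − 1)/(1.045 − 1) − 1)

12.4800 L


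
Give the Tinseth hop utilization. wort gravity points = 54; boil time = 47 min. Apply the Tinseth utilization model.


U = 1.65·0.000125^(GP/1000) · (1 − e^(−0.04·t))/4.15
bigness = 1.65·0.000125^(54/1000) = 1.0156
boil_factor = (1 − e^(−0.04·47))/4.15 = 0.2042
U = 1.0156 · 0.2042

0.2074


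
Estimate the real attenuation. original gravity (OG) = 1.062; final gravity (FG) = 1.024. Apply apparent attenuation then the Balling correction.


AA = (OG−FG)/(OG−1)·100;  RA = AA·0.8192
AA = (1.062 − 1.024)/(1.062 − 1)·100 = 61.2903
RA = 61.2903·0.8192

50.2090 %


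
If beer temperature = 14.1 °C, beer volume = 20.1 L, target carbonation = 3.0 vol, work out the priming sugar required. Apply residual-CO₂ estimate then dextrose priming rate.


residual = 14.695·(0.01821 + 0.09011·e^(−0.04·T));  sugar = (target − residual)·4.0·V
residual = 14.695·(0.01821 + 0.09011·e^(−0.04·14.1)) = 1.0210
sugar = (3.0 − 1.0210)·4.0·20.1

159.1154 g


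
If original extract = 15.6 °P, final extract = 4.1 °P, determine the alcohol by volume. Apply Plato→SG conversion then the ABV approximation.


SG = 259/(259 − P);  ABV = (OG − FG)·131.25
OG = 259/(259 − 15.6) = 1.0641
FG = 259/(259 − 4.1) = 1.0161
ABV = (1.0641 − 1.0161)·131.25

6.3010 % ABV


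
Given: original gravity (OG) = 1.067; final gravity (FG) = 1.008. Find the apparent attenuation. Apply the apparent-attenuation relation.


AA = (OG − FG)/(OG − 1) · 100
AA = (1.067 − 1.008)/(1.067 − 1) · 100

88.0597 %


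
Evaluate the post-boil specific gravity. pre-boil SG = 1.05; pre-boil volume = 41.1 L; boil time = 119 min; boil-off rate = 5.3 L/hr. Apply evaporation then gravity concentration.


V_post = V_pre − rate·(t/60);  SG_post = 1 + (SG_pre−1)·V_pre/V_post
V_post = 41.1 − 5.3·(119/60) = 30.5883
SG_post = 1 + (1.05 − 1)·41.1/30.5883

1.0672


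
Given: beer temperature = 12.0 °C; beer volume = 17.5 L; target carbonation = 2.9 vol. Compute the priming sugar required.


residual = 14.695·(0.01821 + 0.09011·e^(−0.04·T));  sugar = (target − residual)·4.0·V
residual = 14.695·(0.01821 + 0.09011·e^(−0.04·12.0)) = 1.0870
sugar = (2.9 − 1.0870)·4.0·17.5

126.9122 g


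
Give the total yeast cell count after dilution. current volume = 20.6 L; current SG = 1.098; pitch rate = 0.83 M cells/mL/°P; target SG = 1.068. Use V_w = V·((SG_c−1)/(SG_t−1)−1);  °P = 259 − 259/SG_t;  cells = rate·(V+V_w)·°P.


V_w = 20.6·((1.098−1)/(1.068−1)−1) = 9.0882
V_final = 20.6 + 9.0882 = 29.6882
°P = 259 − 259/1.068 = 16.4906
cells = 0.83·29.6882·16.4906

406.3497 billion cells


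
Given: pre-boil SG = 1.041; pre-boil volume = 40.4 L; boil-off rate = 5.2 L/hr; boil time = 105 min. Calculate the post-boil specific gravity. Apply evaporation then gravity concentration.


V_post = V_pre − rate·(t/60);  SG_post = 1 + (SG_pre−1)·V_pre/V_post
V_post = 40.4 − 5.2·(105/60) = 31.3000
SG_post = 1 + (1.041 − 1)·40.4/31.3000

1.0529


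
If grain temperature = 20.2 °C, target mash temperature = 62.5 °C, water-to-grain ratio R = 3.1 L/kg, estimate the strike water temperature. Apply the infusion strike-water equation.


T_strike = (0.41/R)·(T_mash − T_grain) + T_mash
T_strike = (0.41/3.1)·(62.5 − 20.2) + 62.5

68.0945 °C


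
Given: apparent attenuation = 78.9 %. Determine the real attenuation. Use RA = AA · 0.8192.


RA = 78.9 · 0.8192

64.6349 %


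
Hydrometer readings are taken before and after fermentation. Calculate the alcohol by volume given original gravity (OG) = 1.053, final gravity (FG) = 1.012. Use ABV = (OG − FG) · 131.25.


ABV = (1.053 − 1.012) · 131.25

5.3812 % ABV


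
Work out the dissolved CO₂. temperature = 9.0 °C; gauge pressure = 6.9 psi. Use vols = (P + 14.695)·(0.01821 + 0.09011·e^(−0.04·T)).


vols = (6.9 + 14.695)·(0.01821 + 0.09011·e^(−0.04·9.0))

1.7509 volumes


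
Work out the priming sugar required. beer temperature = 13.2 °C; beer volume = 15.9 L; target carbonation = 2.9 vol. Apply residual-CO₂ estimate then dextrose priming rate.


residual = 14.695·(0.01821 + 0.09011·e^(−0.04·T));  sugar = (target − residual)·4.0·V
residual = 14.695·(0.01821 + 0.09011·e^(−0.04·13.2)) = 1.0486
sugar = (2.9 − 1.0486)·4.0·15.9

117.7511 g


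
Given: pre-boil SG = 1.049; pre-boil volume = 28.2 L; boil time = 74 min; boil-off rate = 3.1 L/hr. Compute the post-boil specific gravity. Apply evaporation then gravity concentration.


V_post = V_pre − rate·(t/60);  SG_post = 1 + (SG_pre−1)·V_pre/V_post
V_post = 28.2 − 3.1·(74/60) = 24.3767
SG_post = 1 + (1.049 − 1)·28.2/24.3767

1.0567


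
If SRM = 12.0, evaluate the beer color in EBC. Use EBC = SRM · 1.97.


EBC = 12.0 · 1.97

23.6400 EBC


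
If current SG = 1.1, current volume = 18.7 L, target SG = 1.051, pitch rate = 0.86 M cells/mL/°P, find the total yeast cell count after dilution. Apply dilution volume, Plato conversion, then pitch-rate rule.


V_w = V·((SG_c−1)/(SG_t−1)−1);  °P = 259 − 259/SG_t;  cells = rate·(V+V_w)·°P
V_w = 18.7·((1.1−1)/(1.051−1)−1) = 17.9667
V_final = 18.7 + 17.9667 = 36.6667
°P = 259 − 259/1.051 = 12.5680
cells = 0.86·36.6667·12.5680

396.3119 billion cells


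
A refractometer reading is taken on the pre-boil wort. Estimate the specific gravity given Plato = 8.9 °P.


SG = 259/(259 − P)
SG = 259/(259 − 8.9)

1.0356


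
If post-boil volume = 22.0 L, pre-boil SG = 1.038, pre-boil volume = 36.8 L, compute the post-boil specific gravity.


SG_post = 1 + (SG_pre − 1)·V_pre/V_post
pts_pre = (1.038 − 1)·1000 = 38.0000
pts_post = 38.0000·36.8/22.0 = 63.5636
SG_post = 1 + 63.5636/1000

1.0636


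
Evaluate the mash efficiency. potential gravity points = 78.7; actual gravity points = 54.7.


efficiency = actual / potential × 100
efficiency = 54.7 / 78.7 × 100

69.5044 %


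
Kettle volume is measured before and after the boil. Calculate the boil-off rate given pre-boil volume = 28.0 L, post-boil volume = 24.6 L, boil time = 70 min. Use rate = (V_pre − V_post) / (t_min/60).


rate = (28.0 − 24.6) / (70/60)

2.9143 L/hr
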